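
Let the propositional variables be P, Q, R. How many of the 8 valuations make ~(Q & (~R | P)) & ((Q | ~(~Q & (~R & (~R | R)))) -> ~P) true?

Initial set: {(~(Q & (~R | P)) & ((Q | ~(~Q & (~R & (~R | R)))) -> ~P))}.
(~(Q & (~R | P)) & ((Q | ~(~Q & (~R & (~R | R)))) -> ~P)): α-rule — add ~(Q & (~R | P)), ((Q | ~(~Q & (~R & (~R | R)))) -> ~P).
~(Q & (~R | P)): β-rule — branch into ~Q  //  ~(~R | P).
  branch 1 (add ~Q):
    ((Q | ~(~Q & (~R & (~R | R)))) -> ~P): β-rule — branch into ~(Q | ~(~Q & (~R & (~R | R))))  //  ~P.
      branch 1.1 (add ~(Q | ~(~Q & (~R & (~R | R))))):
        ~(Q | ~(~Q & (~R & (~R | R)))): α-rule — add ~Q, ~~(~Q & (~R & (~R | R))).
        ~~(~Q & (~R & (~R | R))): α-rule — add ~Q, (~R & (~R | R)).
        (~R & (~R | R)): α-rule — add ~R, (~R | R).
        (~R | R): β-rule — branch into ~R  //  R.
          branch 1.1.1 (add ~R):
            ○ open, literals {Q=F, R=F}.
          branch 1.1.2 (add R):
            × closes — contains both R and ~R.
      branch 1.2 (add ~P):
        ○ open, literals {P=F, Q=F}.
  branch 2 (add ~(~R | P)):
    ~(~R | P): α-rule — add ~~R, ~P.
    ((Q | ~(~Q & (~R & (~R | R)))) -> ~P): β-rule — branch into ~(Q | ~(~Q & (~R & (~R | R))))  //  ~P.
      branch 2.1 (add ~(Q | ~(~Q & (~R & (~R | R))))):
        ~(Q | ~(~Q & (~R & (~R | R)))): α-rule — add ~Q, ~~(~Q & (~R & (~R | R))).
        ~~(~Q & (~R & (~R | R))): α-rule — add ~Q, (~R & (~R | R)).
        (~R & (~R | R)): α-rule — add ~R, (~R | R).
        × closes — contains both R and ~R.
      branch 2.2 (add ~P):
        ○ open, literals {P=F, R=T}.
2 branches closed, 3 open.
Each open branch fixes some atoms; the unmentioned ones are free. Counting distinct full assignments: branch {Q=F, R=F} (P) contributes 2 new; branch {P=F, Q=F} (R) contributes 1 new; branch {P=F, R=T} (Q) contributes 1 new. Total: 4.

4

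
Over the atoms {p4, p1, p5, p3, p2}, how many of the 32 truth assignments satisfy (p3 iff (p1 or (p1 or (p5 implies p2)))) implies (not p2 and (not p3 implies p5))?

24

Initial set: {((p3 iff (p1 or (p1 or (p5 implies p2)))) implies (not p2 and (not p3 implies p5)))}.
((p3 iff (p1 or (p1 or (p5 implies p2)))) implies (not p2 and (not p3 implies p5))): β-rule — branch into not (p3 iff (p1 or (p1 or (p5 implies p2))))  //  (not p2 and (not p3 implies p5)).
  branch 1 (add not (p3 iff (p1 or (p1 or (p5 implies p2))))):
    not (p3 iff (p1 or (p1 or (p5 implies p2)))): β-rule — branch into p3, not (p1 or (p1 or (p5 implies p2)))  //  not p3, (p1 or (p1 or (p5 implies p2))).
      branch 1.1 (add p3, not (p1 or (p1 or (p5 implies p2)))):
        not (p1 or (p1 or (p5 implies p2))): α-rule — add not p1, not (p1 or (p5 implies p2)).
        not (p1 or (p5 implies p2)): α-rule — add not p1, not (p5 implies p2).
        not (p5 implies p2): α-rule — add p5, not p2.
        ○ open, literals {p1=F, p2=F, p3=T, p5=T}.
      branch 1.2 (add not p3, (p1 or (p1 or (p5 implies p2)))):
        (p1 or (p1 or (p5 implies p2))): β-rule — branch into p1  //  (p1 or (p5 implies p2)).
          branch 1.2.1 (add p1):
            ○ open, literals {p1=T, p3=F}.
          branch 1.2.2 (add (p1 or (p5 implies p2))):
            (p1 or (p5 implies p2)): β-rule — branch into p1  //  (p5 implies p2).
              branch 1.2.2.1 (add p1):
                ○ open, literals {p1=T, p3=F}.
              branch 1.2.2.2 (add (p5 implies p2)):
                (p5 implies p2): β-rule — branch into not p5  //  p2.
                  branch 1.2.2.2.1 (add not p5):
                    ○ open, literals {p3=F, p5=F}.
                  branch 1.2.2.2.2 (add p2):
                    ○ open, literals {p2=T, p3=F}.
  branch 2 (add (not p2 and (not p3 implies p5))):
    (not p2 and (not p3 implies p5)): α-rule — add not p2, (not p3 implies p5).
    (not p3 implies p5): β-rule — branch into not not p3  //  p5.
      branch 2.1 (add not not p3):
        ○ open, literals {p2=F, p3=T}.
      branch 2.2 (add p5):
        ○ open, literals {p2=F, p5=T}.
0 branches closed, 7 open.
Each open branch fixes some atoms; the unmentioned ones are free. Counting distinct full assignments: branch {p1=F, p2=F, p3=T, p5=T} (p4) contributes 2 new; branch {p1=T, p3=F} (p4, p5, p2) contributes 8 new; branch {p1=T, p3=F} (p4, p5, p2) contributes 0 new; branch {p3=F, p5=F} (p4, p1, p2) contributes 4 new; branch {p2=T, p3=F} (p4, p1, p5) contributes 2 new; branch {p2=F, p3=T} (p4, p1, p5) contributes 6 new; branch {p2=F, p5=T} (p4, p1, p3) contributes 2 new. Total: 24.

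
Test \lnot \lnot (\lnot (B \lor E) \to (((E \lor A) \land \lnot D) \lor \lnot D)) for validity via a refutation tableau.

Assume the negation and expand:
Initial set: {F \lnot \lnot (\lnot (B \lor E) \to (((E \lor A) \land \lnot D) \lor \lnot D))}.
F \lnot \lnot (\lnot (B \lor E) \to (((E \lor A) \land \lnot D) \lor \lnot D)): drop double negation, giving F (\lnot (B \lor E) \to (((E \lor A) \land \lnot D) \lor \lnot D)).
F (\lnot (B \lor E) \to (((E \lor A) \land \lnot D) \lor \lnot D)): α-rule — add T \lnot (B \lor E), F (((E \lor A) \land \lnot D) \lor \lnot D).
T \lnot (B \lor E): α-rule — add F B, F E.
F (((E \lor A) \land \lnot D) \lor \lnot D): α-rule — add F ((E \lor A) \land \lnot D), F \lnot D.
F ((E \lor A) \land \lnot D): β-rule — branch into F (E \lor A)  //  F \lnot D.
  branch 1 (add F (E \lor A)):
    F (E \lor A): α-rule — add F E, F A.
    ○ open, literals {A=false, B=false, D=true, E=false}.
  branch 2 (add F \lnot D):
    ○ open, literals {B=false, D=true, E=false}.
0 branches closed, 2 open.
An open branch gives a countermodel: A=false, B=false, D=true, E=false (unmentioned atoms arbitrary); under it the original formula is false.

Not valid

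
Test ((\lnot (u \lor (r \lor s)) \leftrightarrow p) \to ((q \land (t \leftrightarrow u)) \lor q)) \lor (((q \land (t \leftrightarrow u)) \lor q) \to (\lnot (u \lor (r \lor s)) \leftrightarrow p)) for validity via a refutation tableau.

Assume the negation and expand:
Initial set: {\lnot (((\lnot (u \lor (r \lor s)) \leftrightarrow p) \to ((q \land (t \leftrightarrow u)) \lor q)) \lor (((q \land (t \leftrightarrow u)) \lor q) \to (\lnot (u \lor (r \lor s)) \leftrightarrow p)))}.
\lnot (((\lnot (u \lor (r \lor s)) \leftrightarrow p) \to ((q \land (t \leftrightarrow u)) \lor q)) \lor (((q \land (t \leftrightarrow u)) \lor q) \to (\lnot (u \lor (r \lor s)) \leftrightarrow p))): α-rule — add \lnot ((\lnot (u \lor (r \lor s)) \leftrightarrow p) \to ((q \land (t \leftrightarrow u)) \lor q)), \lnot (((q \land (t \leftrightarrow u)) \lor q) \to (\lnot (u \lor (r \lor s)) \leftrightarrow p)).
\lnot ((\lnot (u \lor (r \lor s)) \leftrightarrow p) \to ((q \land (t \leftrightarrow u)) \lor q)): α-rule — add (\lnot (u \lor (r \lor s)) \leftrightarrow p), \lnot ((q \land (t \leftrightarrow u)) \lor q).
\lnot (((q \land (t \leftrightarrow u)) \lor q) \to (\lnot (u \lor (r \lor s)) \leftrightarrow p)): α-rule — add ((q \land (t \leftrightarrow u)) \lor q), \lnot (\lnot (u \lor (r \lor s)) \leftrightarrow p).
\lnot ((q \land (t \leftrightarrow u)) \lor q): α-rule — add \lnot (q \land (t \leftrightarrow u)), \lnot q.
(\lnot (u \lor (r \lor s)) \leftrightarrow p): β-rule — branch into \lnot (u \lor (r \lor s)), p  //  \lnot \lnot (u \lor (r \lor s)), \lnot p.
  branch 1 (add \lnot (u \lor (r \lor s)), p):
    \lnot (u \lor (r \lor s)): α-rule — add \lnot u, \lnot (r \lor s).
    \lnot (r \lor s): α-rule — add \lnot r, \lnot s.
    ((q \land (t \leftrightarrow u)) \lor q): β-rule — branch into (q \land (t \leftrightarrow u))  //  q.
      branch 1.1 (add (q \land (t \leftrightarrow u))):
        (q \land (t \leftrightarrow u)): α-rule — add q, (t \leftrightarrow u).
        × closes — contains both q and \lnot q.
      branch 1.2 (add q):
        × closes — contains both q and \lnot q.
  branch 2 (add \lnot \lnot (u \lor (r \lor s)), \lnot p):
    ((q \land (t \leftrightarrow u)) \lor q): β-rule — branch into (q \land (t \leftrightarrow u))  //  q.
      branch 2.1 (add (q \land (t \leftrightarrow u))):
        (q \land (t \leftrightarrow u)): α-rule — add q, (t \leftrightarrow u).
        × closes — contains both q and \lnot q.
      branch 2.2 (add q):
        × closes — contains both q and \lnot q.
All 4 branches close.
Every branch closed, so the negation is unsatisfiable and the formula is valid.

Valid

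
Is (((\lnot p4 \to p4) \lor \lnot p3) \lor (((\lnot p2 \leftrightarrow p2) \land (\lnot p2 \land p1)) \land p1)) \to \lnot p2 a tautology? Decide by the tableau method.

Not valid

Assume the negation and expand:
Initial set: {\lnot ((((\lnot p4 \to p4) \lor \lnot p3) \lor (((\lnot p2 \leftrightarrow p2) \land (\lnot p2 \land p1)) \land p1)) \to \lnot p2)}.
\lnot ((((\lnot p4 \to p4) \lor \lnot p3) \lor (((\lnot p2 \leftrightarrow p2) \land (\lnot p2 \land p1)) \land p1)) \to \lnot p2): α-rule — add (((\lnot p4 \to p4) \lor \lnot p3) \lor (((\lnot p2 \leftrightarrow p2) \land (\lnot p2 \land p1)) \land p1)), \lnot \lnot p2.
(((\lnot p4 \to p4) \lor \lnot p3) \lor (((\lnot p2 \leftrightarrow p2) \land (\lnot p2 \land p1)) \land p1)): β-rule — branch into ((\lnot p4 \to p4) \lor \lnot p3)  //  (((\lnot p2 \leftrightarrow p2) \land (\lnot p2 \land p1)) \land p1).
  branch 1 (add ((\lnot p4 \to p4) \lor \lnot p3)):
    ((\lnot p4 \to p4) \lor \lnot p3): β-rule — branch into (\lnot p4 \to p4)  //  \lnot p3.
      branch 1.1 (add (\lnot p4 \to p4)):
        (\lnot p4 \to p4): β-rule — branch into \lnot \lnot p4  //  p4.
          branch 1.1.1 (add \lnot \lnot p4):
            ○ open, literals {p2=T, p4=T}.
          branch 1.1.2 (add p4):
            ○ open, literals {p2=T, p4=T}.
      branch 1.2 (add \lnot p3):
        ○ open, literals {p2=T, p3=F}.
  branch 2 (add (((\lnot p2 \leftrightarrow p2) \land (\lnot p2 \land p1)) \land p1)):
    (((\lnot p2 \leftrightarrow p2) \land (\lnot p2 \land p1)) \land p1): α-rule — add ((\lnot p2 \leftrightarrow p2) \land (\lnot p2 \land p1)), p1.
    ((\lnot p2 \leftrightarrow p2) \land (\lnot p2 \land p1)): α-rule — add (\lnot p2 \leftrightarrow p2), (\lnot p2 \land p1).
    (\lnot p2 \land p1): α-rule — add \lnot p2, p1.
    × closes — contains both p2 and \lnot p2.
1 branch closed, 3 open.
An open branch gives a countermodel: p2=T, p4=T (unmentioned atoms arbitrary); under it the original formula is false.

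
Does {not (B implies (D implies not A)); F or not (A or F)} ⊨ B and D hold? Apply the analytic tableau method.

Yes

Initial set: {not (B implies (D implies not A)); (F or not (A or F)); not (B and D)}.
not (B implies (D implies not A)): α-rule — add B, not (D implies not A).
not (D implies not A): α-rule — add D, not not A.
(F or not (A or F)): β-rule — branch into F  //  not (A or F).
  branch 1 (add F):
    not (B and D): β-rule — branch into not B  //  not D.
      branch 1.1 (add not B):
        × closes — contains both B and not B.
      branch 1.2 (add not D):
        × closes — contains both D and not D.
  branch 2 (add not (A or F)):
    not (A or F): α-rule — add not A, not F.
    × closes — contains both A and not A.
All 3 branches close.
Every branch closed, so the premises entail the conclusion.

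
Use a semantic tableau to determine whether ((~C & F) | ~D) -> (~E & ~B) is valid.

Assume the negation and expand:
Initial set: {~(((~C & F) | ~D) -> (~E & ~B))}.
~(((~C & F) | ~D) -> (~E & ~B)): α-rule — add ((~C & F) | ~D), ~(~E & ~B).
((~C & F) | ~D): β-rule — branch into (~C & F)  //  ~D.
  branch 1 (add (~C & F)):
    (~C & F): α-rule — add ~C, F.
    ~(~E & ~B): β-rule — branch into ~~E  //  ~~B.
      branch 1.1 (add ~~E):
        ○ open, literals {C=false, E=true, F=true}.
      branch 1.2 (add ~~B):
        ○ open, literals {B=true, C=false, F=true}.
  branch 2 (add ~D):
    ~(~E & ~B): β-rule — branch into ~~E  //  ~~B.
      branch 2.1 (add ~~E):
        ○ open, literals {D=false, E=true}.
      branch 2.2 (add ~~B):
        ○ open, literals {B=true, D=false}.
0 branches closed, 4 open.
An open branch gives a countermodel: C=false, E=true, F=true (unmentioned atoms arbitrary); under it the original formula is false.

Not valid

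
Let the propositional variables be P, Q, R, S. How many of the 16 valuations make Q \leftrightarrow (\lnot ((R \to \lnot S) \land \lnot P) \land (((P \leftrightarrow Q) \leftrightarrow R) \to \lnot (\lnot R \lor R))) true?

9

Initial set: {(Q \leftrightarrow (\lnot ((R \to \lnot S) \land \lnot P) \land (((P \leftrightarrow Q) \leftrightarrow R) \to \lnot (\lnot R \lor R))))}.
(Q \leftrightarrow (\lnot ((R \to \lnot S) \land \lnot P) \land (((P \leftrightarrow Q) \leftrightarrow R) \to \lnot (\lnot R \lor R)))): β-rule — branch into Q, (\lnot ((R \to \lnot S) \land \lnot P) \land (((P \leftrightarrow Q) \leftrightarrow R) \to \lnot (\lnot R \lor R)))  //  \lnot Q, \lnot (\lnot ((R \to \lnot S) \land \lnot P) \land (((P \leftrightarrow Q) \leftrightarrow R) \to \lnot (\lnot R \lor R))).
  branch 1 (add Q, (\lnot ((R \to \lnot S) \land \lnot P) \land (((P \leftrightarrow Q) \leftrightarrow R) \to \lnot (\lnot R \lor R)))):
    (\lnot ((R \to \lnot S) \land \lnot P) \land (((P \leftrightarrow Q) \leftrightarrow R) \to \lnot (\lnot R \lor R))): α-rule — add \lnot ((R \to \lnot S) \land \lnot P), (((P \leftrightarrow Q) \leftrightarrow R) \to \lnot (\lnot R \lor R)).
    \lnot ((R \to \lnot S) \land \lnot P): β-rule — branch into \lnot (R \to \lnot S)  //  \lnot \lnot P.
      branch 1.1 (add \lnot (R \to \lnot S)):
        \lnot (R \to \lnot S): α-rule — add R, \lnot \lnot S.
        (((P \leftrightarrow Q) \leftrightarrow R) \to \lnot (\lnot R \lor R)): β-rule — branch into \lnot ((P \leftrightarrow Q) \leftrightarrow R)  //  \lnot (\lnot R \lor R).
          branch 1.1.1 (add \lnot ((P \leftrightarrow Q) \leftrightarrow R)):
            \lnot ((P \leftrightarrow Q) \leftrightarrow R): β-rule — branch into (P \leftrightarrow Q), \lnot R  //  \lnot (P \leftrightarrow Q), R.
              branch 1.1.1.1 (add (P \leftrightarrow Q), \lnot R):
                × closes — contains both R and \lnot R.
              branch 1.1.1.2 (add \lnot (P \leftrightarrow Q), R):
                \lnot (P \leftrightarrow Q): β-rule — branch into P, \lnot Q  //  \lnot P, Q.
                  branch 1.1.1.2.1 (add P, \lnot Q):
                    × closes — contains both Q and \lnot Q.
                  branch 1.1.1.2.2 (add \lnot P, Q):
                    ○ open, literals {P=F, Q=T, R=T, S=T}.
          branch 1.1.2 (add \lnot (\lnot R \lor R)):
            \lnot (\lnot R \lor R): α-rule — add \lnot \lnot R, \lnot R.
            × closes — contains both R and \lnot R.
      branch 1.2 (add \lnot \lnot P):
        (((P \leftrightarrow Q) \leftrightarrow R) \to \lnot (\lnot R \lor R)): β-rule — branch into \lnot ((P \leftrightarrow Q) \leftrightarrow R)  //  \lnot (\lnot R \lor R).
          branch 1.2.1 (add \lnot ((P \leftrightarrow Q) \leftrightarrow R)):
            \lnot ((P \leftrightarrow Q) \leftrightarrow R): β-rule — branch into (P \leftrightarrow Q), \lnot R  //  \lnot (P \leftrightarrow Q), R.
              branch 1.2.1.1 (add (P \leftrightarrow Q), \lnot R):
                (P \leftrightarrow Q): β-rule — branch into P, Q  //  \lnot P, \lnot Q.
                  branch 1.2.1.1.1 (add P, Q):
                    ○ open, literals {P=T, Q=T, R=F}.
                  branch 1.2.1.1.2 (add \lnot P, \lnot Q):
                    × closes — contains both P and \lnot P.
              branch 1.2.1.2 (add \lnot (P \leftrightarrow Q), R):
                \lnot (P \leftrightarrow Q): β-rule — branch into P, \lnot Q  //  \lnot P, Q.
                  branch 1.2.1.2.1 (add P, \lnot Q):
                    × closes — contains both Q and \lnot Q.
                  branch 1.2.1.2.2 (add \lnot P, Q):
                    × closes — contains both P and \lnot P.
          branch 1.2.2 (add \lnot (\lnot R \lor R)):
            \lnot (\lnot R \lor R): α-rule — add \lnot \lnot R, \lnot R.
            × closes — contains both R and \lnot R.
  branch 2 (add \lnot Q, \lnot (\lnot ((R \to \lnot S) \land \lnot P) \land (((P \leftrightarrow Q) \leftrightarrow R) \to \lnot (\lnot R \lor R)))):
    \lnot (\lnot ((R \to \lnot S) \land \lnot P) \land (((P \leftrightarrow Q) \leftrightarrow R) \to \lnot (\lnot R \lor R))): β-rule — branch into \lnot \lnot ((R \to \lnot S) \land \lnot P)  //  \lnot (((P \leftrightarrow Q) \leftrightarrow R) \to \lnot (\lnot R \lor R)).
      branch 2.1 (add \lnot \lnot ((R \to \lnot S) \land \lnot P)):
        \lnot \lnot ((R \to \lnot S) \land \lnot P): α-rule — add (R \to \lnot S), \lnot P.
        (R \to \lnot S): β-rule — branch into \lnot R  //  \lnot S.
          branch 2.1.1 (add \lnot R):
            ○ open, literals {P=F, Q=F, R=F}.
          branch 2.1.2 (add \lnot S):
            ○ open, literals {P=F, Q=F, S=F}.
      branch 2.2 (add \lnot (((P \leftrightarrow Q) \leftrightarrow R) \to \lnot (\lnot R \lor R))):
        \lnot (((P \leftrightarrow Q) \leftrightarrow R) \to \lnot (\lnot R \lor R)): α-rule — add ((P \leftrightarrow Q) \leftrightarrow R), \lnot \lnot (\lnot R \lor R).
        ((P \leftrightarrow Q) \leftrightarrow R): β-rule — branch into (P \leftrightarrow Q), R  //  \lnot (P \leftrightarrow Q), \lnot R.
          branch 2.2.1 (add (P \leftrightarrow Q), R):
            \lnot \lnot (\lnot R \lor R): β-rule — branch into \lnot R  //  R.
              branch 2.2.1.1 (add \lnot R):
                × closes — contains both R and \lnot R.
              branch 2.2.1.2 (add R):
                (P \leftrightarrow Q): β-rule — branch into P, Q  //  \lnot P, \lnot Q.
                  branch 2.2.1.2.1 (add P, Q):
                    × closes — contains both Q and \lnot Q.
                  branch 2.2.1.2.2 (add \lnot P, \lnot Q):
                    ○ open, literals {P=F, Q=F, R=T}.
          branch 2.2.2 (add \lnot (P \leftrightarrow Q), \lnot R):
            \lnot \lnot (\lnot R \lor R): β-rule — branch into \lnot R  //  R.
              branch 2.2.2.1 (add \lnot R):
                \lnot (P \leftrightarrow Q): β-rule — branch into P, \lnot Q  //  \lnot P, Q.
                  branch 2.2.2.1.1 (add P, \lnot Q):
                    ○ open, literals {P=T, Q=F, R=F}.
                  branch 2.2.2.1.2 (add \lnot P, Q):
                    × closes — contains both Q and \lnot Q.
              branch 2.2.2.2 (add R):
                × closes — contains both R and \lnot R.
11 branches closed, 6 open.
Each open branch fixes some atoms; the unmentioned ones are free. Counting distinct full assignments: branch {P=F, Q=T, R=T, S=T} (none free) contributes 1 new; branch {P=T, Q=T, R=F} (S) contributes 2 new; branch {P=F, Q=F, R=F} (S) contributes 2 new; branch {P=F, Q=F, S=F} (R) contributes 1 new; branch {P=F, Q=F, R=T} (S) contributes 1 new; branch {P=T, Q=F, R=F} (S) contributes 2 new. Total: 9.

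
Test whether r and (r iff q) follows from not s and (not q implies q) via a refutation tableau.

Initial set: {(not s and (not q implies q)); not (r and (r iff q))}.
(not s and (not q implies q)): α-rule — add not s, (not q implies q).
not (r and (r iff q)): β-rule — branch into not r  //  not (r iff q).
  branch 1 (add not r):
    (not q implies q): β-rule — branch into not not q  //  q.
      branch 1.1 (add not not q):
        ○ open, literals {q=true, r=false, s=false}.
      branch 1.2 (add q):
        ○ open, literals {q=true, r=false, s=false}.
  branch 2 (add not (r iff q)):
    (not q implies q): β-rule — branch into not not q  //  q.
      branch 2.1 (add not not q):
        not (r iff q): β-rule — branch into r, not q  //  not r, q.
          branch 2.1.1 (add r, not q):
            × closes — contains both q and not q.
          branch 2.1.2 (add not r, q):
            ○ open, literals {q=true, r=false, s=false}.
      branch 2.2 (add q):
        not (r iff q): β-rule — branch into r, not q  //  not r, q.
          branch 2.2.1 (add r, not q):
            × closes — contains both q and not q.
          branch 2.2.2 (add not r, q):
            ○ open, literals {q=true, r=false, s=false}.
2 branches closed, 4 open.
An open branch gives a countermodel: q=true, r=false, s=false (unmentioned atoms arbitrary); the premises hold there but the conclusion fails.

No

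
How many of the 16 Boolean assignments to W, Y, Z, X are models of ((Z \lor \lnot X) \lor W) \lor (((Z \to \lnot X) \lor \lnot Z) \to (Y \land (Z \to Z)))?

15

Initial set: {(((Z \lor \lnot X) \lor W) \lor (((Z \to \lnot X) \lor \lnot Z) \to (Y \land (Z \to Z))))}.
(((Z \lor \lnot X) \lor W) \lor (((Z \to \lnot X) \lor \lnot Z) \to (Y \land (Z \to Z)))): β-rule — branch into ((Z \lor \lnot X) \lor W)  //  (((Z \to \lnot X) \lor \lnot Z) \to (Y \land (Z \to Z))).
  branch 1 (add ((Z \lor \lnot X) \lor W)):
    ((Z \lor \lnot X) \lor W): β-rule — branch into (Z \lor \lnot X)  //  W.
      branch 1.1 (add (Z \lor \lnot X)):
        (Z \lor \lnot X): β-rule — branch into Z  //  \lnot X.
          branch 1.1.1 (add Z):
            ○ open, literals {Z=T}.
          branch 1.1.2 (add \lnot X):
            ○ open, literals {X=F}.
      branch 1.2 (add W):
        ○ open, literals {W=T}.
  branch 2 (add (((Z \to \lnot X) \lor \lnot Z) \to (Y \land (Z \to Z)))):
    (((Z \to \lnot X) \lor \lnot Z) \to (Y \land (Z \to Z))): β-rule — branch into \lnot ((Z \to \lnot X) \lor \lnot Z)  //  (Y \land (Z \to Z)).
      branch 2.1 (add \lnot ((Z \to \lnot X) \lor \lnot Z)):
        \lnot ((Z \to \lnot X) \lor \lnot Z): α-rule — add \lnot (Z \to \lnot X), \lnot \lnot Z.
        \lnot (Z \to \lnot X): α-rule — add Z, \lnot \lnot X.
        ○ open, literals {X=T, Z=T}.
      branch 2.2 (add (Y \land (Z \to Z))):
        (Y \land (Z \to Z)): α-rule — add Y, (Z \to Z).
        (Z \to Z): β-rule — branch into \lnot Z  //  Z.
          branch 2.2.1 (add \lnot Z):
            ○ open, literals {Y=T, Z=F}.
          branch 2.2.2 (add Z):
            ○ open, literals {Y=T, Z=T}.
0 branches closed, 6 open.
Each open branch fixes some atoms; the unmentioned ones are free. Counting distinct full assignments: branch {Z=T} (W, Y, X) contributes 8 new; branch {X=F} (W, Y, Z) contributes 4 new; branch {W=T} (Y, Z, X) contributes 2 new; branch {X=T, Z=T} (W, Y) contributes 0 new; branch {Y=T, Z=F} (W, X) contributes 1 new; branch {Y=T, Z=T} (W, X) contributes 0 new. Total: 15.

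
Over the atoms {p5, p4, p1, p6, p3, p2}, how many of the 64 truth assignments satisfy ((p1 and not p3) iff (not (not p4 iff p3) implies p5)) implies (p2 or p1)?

60

Initial set: {(((p1 and not p3) iff (not (not p4 iff p3) implies p5)) implies (p2 or p1))}.
(((p1 and not p3) iff (not (not p4 iff p3) implies p5)) implies (p2 or p1)): β-rule — branch into not ((p1 and not p3) iff (not (not p4 iff p3) implies p5))  //  (p2 or p1).
  branch 1 (add not ((p1 and not p3) iff (not (not p4 iff p3) implies p5))):
    not ((p1 and not p3) iff (not (not p4 iff p3) implies p5)): β-rule — branch into (p1 and not p3), not (not (not p4 iff p3) implies p5)  //  not (p1 and not p3), (not (not p4 iff p3) implies p5).
      branch 1.1 (add (p1 and not p3), not (not (not p4 iff p3) implies p5)):
        (p1 and not p3): α-rule — add p1, not p3.
        not (not (not p4 iff p3) implies p5): α-rule — add not (not p4 iff p3), not p5.
        not (not p4 iff p3): β-rule — branch into not p4, not p3  //  not not p4, p3.
          branch 1.1.1 (add not p4, not p3):
            ○ open, literals {p1=T, p3=F, p4=F, p5=F}.
          branch 1.1.2 (add not not p4, p3):
            × closes — contains both p3 and not p3.
      branch 1.2 (add not (p1 and not p3), (not (not p4 iff p3) implies p5)):
        not (p1 and not p3): β-rule — branch into not p1  //  not not p3.
          branch 1.2.1 (add not p1):
            (not (not p4 iff p3) implies p5): β-rule — branch into not not (not p4 iff p3)  //  p5.
              branch 1.2.1.1 (add not not (not p4 iff p3)):
                not not (not p4 iff p3): β-rule — branch into not p4, p3  //  not not p4, not p3.
                  branch 1.2.1.1.1 (add not p4, p3):
                    ○ open, literals {p1=F, p3=T, p4=F}.
                  branch 1.2.1.1.2 (add not not p4, not p3):
                    ○ open, literals {p1=F, p3=F, p4=T}.
              branch 1.2.1.2 (add p5):
                ○ open, literals {p1=F, p5=T}.
          branch 1.2.2 (add not not p3):
            (not (not p4 iff p3) implies p5): β-rule — branch into not not (not p4 iff p3)  //  p5.
              branch 1.2.2.1 (add not not (not p4 iff p3)):
                not not (not p4 iff p3): β-rule — branch into not p4, p3  //  not not p4, not p3.
                  branch 1.2.2.1.1 (add not p4, p3):
                    ○ open, literals {p3=T, p4=F}.
                  branch 1.2.2.1.2 (add not not p4, not p3):
                    × closes — contains both p3 and not p3.
              branch 1.2.2.2 (add p5):
                ○ open, literals {p3=T, p5=T}.
  branch 2 (add (p2 or p1)):
    (p2 or p1): β-rule — branch into p2  //  p1.
      branch 2.1 (add p2):
        ○ open, literals {p2=T}.
      branch 2.2 (add p1):
        ○ open, literals {p1=T}.
2 branches closed, 8 open.
Each open branch fixes some atoms; the unmentioned ones are free. Counting distinct full assignments: branch {p1=T, p3=F, p4=F, p5=F} (p6, p2) contributes 4 new; branch {p1=F, p3=T, p4=F} (p5, p6, p2) contributes 8 new; branch {p1=F, p3=F, p4=T} (p5, p6, p2) contributes 8 new; branch {p1=F, p5=T} (p4, p6, p3, p2) contributes 8 new; branch {p3=T, p4=F} (p5, p1, p6, p2) contributes 8 new; branch {p3=T, p5=T} (p4, p1, p6, p2) contributes 4 new; branch {p2=T} (p5, p4, p1, p6, p3) contributes 12 new; branch {p1=T} (p5, p4, p6, p3, p2) contributes 8 new. Total: 60.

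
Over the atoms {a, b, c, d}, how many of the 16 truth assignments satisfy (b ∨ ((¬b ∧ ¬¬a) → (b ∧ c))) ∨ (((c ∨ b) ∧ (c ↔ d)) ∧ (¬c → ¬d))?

Initial set: {((b ∨ ((¬b ∧ ¬¬a) → (b ∧ c))) ∨ (((c ∨ b) ∧ (c ↔ d)) ∧ (¬c → ¬d)))}.
((b ∨ ((¬b ∧ ¬¬a) → (b ∧ c))) ∨ (((c ∨ b) ∧ (c ↔ d)) ∧ (¬c → ¬d))): β-rule — branch into (b ∨ ((¬b ∧ ¬¬a) → (b ∧ c)))  //  (((c ∨ b) ∧ (c ↔ d)) ∧ (¬c → ¬d)).
  branch 1 (add (b ∨ ((¬b ∧ ¬¬a) → (b ∧ c)))):
    (b ∨ ((¬b ∧ ¬¬a) → (b ∧ c))): β-rule — branch into b  //  ((¬b ∧ ¬¬a) → (b ∧ c)).
      branch 1.1 (add b):
        ○ open, literals {b=T}.
      branch 1.2 (add ((¬b ∧ ¬¬a) → (b ∧ c))):
        ((¬b ∧ ¬¬a) → (b ∧ c)): β-rule — branch into ¬(¬b ∧ ¬¬a)  //  (b ∧ c).
          branch 1.2.1 (add ¬(¬b ∧ ¬¬a)):
            ¬(¬b ∧ ¬¬a): β-rule — branch into ¬¬b  //  ¬¬¬a.
              branch 1.2.1.1 (add ¬¬b):
                ○ open, literals {b=T}.
              branch 1.2.1.2 (add ¬¬¬a):
                ¬¬¬a: drop double negation, giving ¬a.
                ○ open, literals {a=F}.
          branch 1.2.2 (add (b ∧ c)):
            (b ∧ c): α-rule — add b, c.
            ○ open, literals {b=T, c=T}.
  branch 2 (add (((c ∨ b) ∧ (c ↔ d)) ∧ (¬c → ¬d))):
    (((c ∨ b) ∧ (c ↔ d)) ∧ (¬c → ¬d)): α-rule — add ((c ∨ b) ∧ (c ↔ d)), (¬c → ¬d).
    ((c ∨ b) ∧ (c ↔ d)): α-rule — add (c ∨ b), (c ↔ d).
    (¬c → ¬d): β-rule — branch into ¬¬c  //  ¬d.
      branch 2.1 (add ¬¬c):
        (c ∨ b): β-rule — branch into c  //  b.
          branch 2.1.1 (add c):
            (c ↔ d): β-rule — branch into c, d  //  ¬c, ¬d.
              branch 2.1.1.1 (add c, d):
                ○ open, literals {c=T, d=T}.
              branch 2.1.1.2 (add ¬c, ¬d):
                × closes — contains both c and ¬c.
          branch 2.1.2 (add b):
            (c ↔ d): β-rule — branch into c, d  //  ¬c, ¬d.
              branch 2.1.2.1 (add c, d):
                ○ open, literals {b=T, c=T, d=T}.
              branch 2.1.2.2 (add ¬c, ¬d):
                × closes — contains both c and ¬c.
      branch 2.2 (add ¬d):
        (c ∨ b): β-rule — branch into c  //  b.
          branch 2.2.1 (add c):
            (c ↔ d): β-rule — branch into c, d  //  ¬c, ¬d.
              branch 2.2.1.1 (add c, d):
                × closes — contains both d and ¬d.
              branch 2.2.1.2 (add ¬c, ¬d):
                × closes — contains both c and ¬c.
          branch 2.2.2 (add b):
            (c ↔ d): β-rule — branch into c, d  //  ¬c, ¬d.
              branch 2.2.2.1 (add c, d):
                × closes — contains both d and ¬d.
              branch 2.2.2.2 (add ¬c, ¬d):
                ○ open, literals {b=T, c=F, d=F}.
5 branches closed, 7 open.
Each open branch fixes some atoms; the unmentioned ones are free. Counting distinct full assignments: branch {b=T} (a, c, d) contributes 8 new; branch {b=T} (a, c, d) contributes 0 new; branch {a=F} (b, c, d) contributes 4 new; branch {b=T, c=T} (a, d) contributes 0 new; branch {c=T, d=T} (a, b) contributes 1 new; branch {b=T, c=T, d=T} (a) contributes 0 new; branch {b=T, c=F, d=F} (a) contributes 0 new. Total: 13.

13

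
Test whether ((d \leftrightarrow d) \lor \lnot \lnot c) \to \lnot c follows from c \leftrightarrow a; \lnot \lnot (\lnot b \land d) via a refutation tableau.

Initial set: {T (c \leftrightarrow a); T \lnot \lnot (\lnot b \land d); F (((d \leftrightarrow d) \lor \lnot \lnot c) \to \lnot c)}.
T \lnot \lnot (\lnot b \land d): drop double negation, giving T (\lnot b \land d).
F (((d \leftrightarrow d) \lor \lnot \lnot c) \to \lnot c): α-rule — add T ((d \leftrightarrow d) \lor \lnot \lnot c), F \lnot c.
T (\lnot b \land d): α-rule — add T \lnot b, T d.
T (c \leftrightarrow a): β-rule — branch into T c, T a  //  F c, F a.
  branch 1 (add T c, T a):
    T ((d \leftrightarrow d) \lor \lnot \lnot c): β-rule — branch into T (d \leftrightarrow d)  //  T \lnot \lnot c.
      branch 1.1 (add T (d \leftrightarrow d)):
        T (d \leftrightarrow d): β-rule — branch into T d, T d  //  F d, F d.
          branch 1.1.1 (add T d, T d):
            ○ open, literals {a=T, b=F, c=T, d=T}.
          branch 1.1.2 (add F d, F d):
            × closes — contains both d and \lnot d.
      branch 1.2 (add T \lnot \lnot c):
        T \lnot \lnot c: drop double negation, giving T c.
        ○ open, literals {a=T, b=F, c=T, d=T}.
  branch 2 (add F c, F a):
    × closes — contains both c and \lnot c.
2 branches closed, 2 open.
An open branch gives a countermodel: a=T, b=F, c=T, d=T (unmentioned atoms arbitrary); the premises hold there but the conclusion fails.

No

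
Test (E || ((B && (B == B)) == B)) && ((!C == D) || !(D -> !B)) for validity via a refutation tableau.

Assume the negation and expand:
Initial set: {!((E || ((B && (B == B)) == B)) && ((!C == D) || !(D -> !B)))}.
!((E || ((B && (B == B)) == B)) && ((!C == D) || !(D -> !B))): β-rule — branch into !(E || ((B && (B == B)) == B))  //  !((!C == D) || !(D -> !B)).
  branch 1 (add !(E || ((B && (B == B)) == B))):
    !(E || ((B && (B == B)) == B)): α-rule — add !E, !((B && (B == B)) == B).
    !((B && (B == B)) == B): β-rule — branch into (B && (B == B)), !B  //  !(B && (B == B)), B.
      branch 1.1 (add (B && (B == B)), !B):
        (B && (B == B)): α-rule — add B, (B == B).
        × closes — contains both B and !B.
      branch 1.2 (add !(B && (B == B)), B):
        !(B && (B == B)): β-rule — branch into !B  //  !(B == B).
          branch 1.2.1 (add !B):
            × closes — contains both B and !B.
          branch 1.2.2 (add !(B == B)):
            !(B == B): β-rule — branch into B, !B  //  !B, B.
              branch 1.2.2.1 (add B, !B):
                × closes — contains both B and !B.
              branch 1.2.2.2 (add !B, B):
                × closes — contains both B and !B.
  branch 2 (add !((!C == D) || !(D -> !B))):
    !((!C == D) || !(D -> !B)): α-rule — add !(!C == D), !!(D -> !B).
    !(!C == D): β-rule — branch into !C, !D  //  !!C, D.
      branch 2.1 (add !C, !D):
        !!(D -> !B): β-rule — branch into !D  //  !B.
          branch 2.1.1 (add !D):
            ○ open, literals {C=0, D=0}.
          branch 2.1.2 (add !B):
            ○ open, literals {B=0, C=0, D=0}.
      branch 2.2 (add !!C, D):
        !!(D -> !B): β-rule — branch into !D  //  !B.
          branch 2.2.1 (add !D):
            × closes — contains both D and !D.
          branch 2.2.2 (add !B):
            ○ open, literals {B=0, C=1, D=1}.
5 branches closed, 3 open.
An open branch gives a countermodel: C=0, D=0 (unmentioned atoms arbitrary); under it the original formula is false.

Not valid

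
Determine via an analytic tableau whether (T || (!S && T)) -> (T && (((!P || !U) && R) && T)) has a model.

Initial set: {((T || (!S && T)) -> (T && (((!P || !U) && R) && T)))}.
((T || (!S && T)) -> (T && (((!P || !U) && R) && T))): β-rule — branch into !(T || (!S && T))  //  (T && (((!P || !U) && R) && T)).
  branch 1 (add !(T || (!S && T))):
    !(T || (!S && T)): α-rule — add !T, !(!S && T).
    !(!S && T): β-rule — branch into !!S  //  !T.
      branch 1.1 (add !!S):
        ○ open, literals {S=true, T=false}.
      branch 1.2 (add !T):
        ○ open, literals {T=false}.
  branch 2 (add (T && (((!P || !U) && R) && T))):
    (T && (((!P || !U) && R) && T)): α-rule — add T, (((!P || !U) && R) && T).
    (((!P || !U) && R) && T): α-rule — add ((!P || !U) && R), T.
    ((!P || !U) && R): α-rule — add (!P || !U), R.
    (!P || !U): β-rule — branch into !P  //  !U.
      branch 2.1 (add !P):
        ○ open, literals {P=false, R=true, T=true}.
      branch 2.2 (add !U):
        ○ open, literals {R=true, T=true, U=false}.
0 branches closed, 4 open.
An open branch gives a satisfying assignment: S=true, T=false.

Satisfiable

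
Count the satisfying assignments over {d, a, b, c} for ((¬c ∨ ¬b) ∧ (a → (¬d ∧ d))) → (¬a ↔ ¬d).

13

Initial set: {T (((¬c ∨ ¬b) ∧ (a → (¬d ∧ d))) → (¬a ↔ ¬d))}.
T (((¬c ∨ ¬b) ∧ (a → (¬d ∧ d))) → (¬a ↔ ¬d)): β-rule — branch into F ((¬c ∨ ¬b) ∧ (a → (¬d ∧ d)))  //  T (¬a ↔ ¬d).
  branch 1 (add F ((¬c ∨ ¬b) ∧ (a → (¬d ∧ d)))):
    F ((¬c ∨ ¬b) ∧ (a → (¬d ∧ d))): β-rule — branch into F (¬c ∨ ¬b)  //  F (a → (¬d ∧ d)).
      branch 1.1 (add F (¬c ∨ ¬b)):
        F (¬c ∨ ¬b): α-rule — add F ¬c, F ¬b.
        ○ open, literals {b=1, c=1}.
      branch 1.2 (add F (a → (¬d ∧ d))):
        F (a → (¬d ∧ d)): α-rule — add T a, F (¬d ∧ d).
        F (¬d ∧ d): β-rule — branch into F ¬d  //  F d.
          branch 1.2.1 (add F ¬d):
            ○ open, literals {a=1, d=1}.
          branch 1.2.2 (add F d):
            ○ open, literals {a=1, d=0}.
  branch 2 (add T (¬a ↔ ¬d)):
    T (¬a ↔ ¬d): β-rule — branch into T ¬a, T ¬d  //  F ¬a, F ¬d.
      branch 2.1 (add T ¬a, T ¬d):
        ○ open, literals {a=0, d=0}.
      branch 2.2 (add F ¬a, F ¬d):
        ○ open, literals {a=1, d=1}.
0 branches closed, 5 open.
Each open branch fixes some atoms; the unmentioned ones are free. Counting distinct full assignments: branch {b=1, c=1} (d, a) contributes 4 new; branch {a=1, d=1} (b, c) contributes 3 new; branch {a=1, d=0} (b, c) contributes 3 new; branch {a=0, d=0} (b, c) contributes 3 new; branch {a=1, d=1} (b, c) contributes 0 new. Total: 13.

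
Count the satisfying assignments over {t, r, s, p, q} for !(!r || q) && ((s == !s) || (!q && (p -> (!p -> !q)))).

8

Initial set: {T (!(!r || q) && ((s == !s) || (!q && (p -> (!p -> !q)))))}.
T (!(!r || q) && ((s == !s) || (!q && (p -> (!p -> !q))))): α-rule — add T !(!r || q), T ((s == !s) || (!q && (p -> (!p -> !q)))).
T !(!r || q): α-rule — add F !r, F q.
T ((s == !s) || (!q && (p -> (!p -> !q)))): β-rule — branch into T (s == !s)  //  T (!q && (p -> (!p -> !q))).
  branch 1 (add T (s == !s)):
    T (s == !s): β-rule — branch into T s, T !s  //  F s, F !s.
      branch 1.1 (add T s, T !s):
        × closes — contains both s and !s.
      branch 1.2 (add F s, F !s):
        × closes — contains both s and !s.
  branch 2 (add T (!q && (p -> (!p -> !q)))):
    T (!q && (p -> (!p -> !q))): α-rule — add T !q, T (p -> (!p -> !q)).
    T (p -> (!p -> !q)): β-rule — branch into F p  //  T (!p -> !q).
      branch 2.1 (add F p):
        ○ open, literals {p=false, q=false, r=true}.
      branch 2.2 (add T (!p -> !q)):
        T (!p -> !q): β-rule — branch into F !p  //  T !q.
          branch 2.2.1 (add F !p):
            ○ open, literals {p=true, q=false, r=true}.
          branch 2.2.2 (add T !q):
            ○ open, literals {q=false, r=true}.
2 branches closed, 3 open.
Each open branch fixes some atoms; the unmentioned ones are free. Counting distinct full assignments: branch {p=false, q=false, r=true} (t, s) contributes 4 new; branch {p=true, q=false, r=true} (t, s) contributes 4 new; branch {q=false, r=true} (t, s, p) contributes 0 new. Total: 8.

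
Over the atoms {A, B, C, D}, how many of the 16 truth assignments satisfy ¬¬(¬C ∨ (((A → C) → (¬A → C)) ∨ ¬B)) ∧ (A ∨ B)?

12

Initial set: {(¬¬(¬C ∨ (((A → C) → (¬A → C)) ∨ ¬B)) ∧ (A ∨ B))}.
(¬¬(¬C ∨ (((A → C) → (¬A → C)) ∨ ¬B)) ∧ (A ∨ B)): α-rule — add ¬¬(¬C ∨ (((A → C) → (¬A → C)) ∨ ¬B)), (A ∨ B).
¬¬(¬C ∨ (((A → C) → (¬A → C)) ∨ ¬B)): drop double negation, giving (¬C ∨ (((A → C) → (¬A → C)) ∨ ¬B)).
(A ∨ B): β-rule — branch into A  //  B.
  branch 1 (add A):
    (¬C ∨ (((A → C) → (¬A → C)) ∨ ¬B)): β-rule — branch into ¬C  //  (((A → C) → (¬A → C)) ∨ ¬B).
      branch 1.1 (add ¬C):
        ○ open, literals {A=1, C=0}.
      branch 1.2 (add (((A → C) → (¬A → C)) ∨ ¬B)):
        (((A → C) → (¬A → C)) ∨ ¬B): β-rule — branch into ((A → C) → (¬A → C))  //  ¬B.
          branch 1.2.1 (add ((A → C) → (¬A → C))):
            ((A → C) → (¬A → C)): β-rule — branch into ¬(A → C)  //  (¬A → C).
              branch 1.2.1.1 (add ¬(A → C)):
                ¬(A → C): α-rule — add A, ¬C.
                ○ open, literals {A=1, C=0}.
              branch 1.2.1.2 (add (¬A → C)):
                (¬A → C): β-rule — branch into ¬¬A  //  C.
                  branch 1.2.1.2.1 (add ¬¬A):
                    ○ open, literals {A=1}.
                  branch 1.2.1.2.2 (add C):
                    ○ open, literals {A=1, C=1}.
          branch 1.2.2 (add ¬B):
            ○ open, literals {A=1, B=0}.
  branch 2 (add B):
    (¬C ∨ (((A → C) → (¬A → C)) ∨ ¬B)): β-rule — branch into ¬C  //  (((A → C) → (¬A → C)) ∨ ¬B).
      branch 2.1 (add ¬C):
        ○ open, literals {B=1, C=0}.
      branch 2.2 (add (((A → C) → (¬A → C)) ∨ ¬B)):
        (((A → C) → (¬A → C)) ∨ ¬B): β-rule — branch into ((A → C) → (¬A → C))  //  ¬B.
          branch 2.2.1 (add ((A → C) → (¬A → C))):
            ((A → C) → (¬A → C)): β-rule — branch into ¬(A → C)  //  (¬A → C).
              branch 2.2.1.1 (add ¬(A → C)):
                ¬(A → C): α-rule — add A, ¬C.
                ○ open, literals {A=1, B=1, C=0}.
              branch 2.2.1.2 (add (¬A → C)):
                (¬A → C): β-rule — branch into ¬¬A  //  C.
                  branch 2.2.1.2.1 (add ¬¬A):
                    ○ open, literals {A=1, B=1}.
                  branch 2.2.1.2.2 (add C):
                    ○ open, literals {B=1, C=1}.
          branch 2.2.2 (add ¬B):
            × closes — contains both B and ¬B.
1 branch closed, 9 open.
Each open branch fixes some atoms; the unmentioned ones are free. Counting distinct full assignments: branch {A=1, C=0} (B, D) contributes 4 new; branch {A=1, C=0} (B, D) contributes 0 new; branch {A=1} (B, C, D) contributes 4 new; branch {A=1, C=1} (B, D) contributes 0 new; branch {A=1, B=0} (C, D) contributes 0 new; branch {B=1, C=0} (A, D) contributes 2 new; branch {A=1, B=1, C=0} (D) contributes 0 new; branch {A=1, B=1} (C, D) contributes 0 new; branch {B=1, C=1} (A, D) contributes 2 new. Total: 12.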